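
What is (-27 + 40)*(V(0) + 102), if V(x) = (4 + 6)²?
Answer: 2626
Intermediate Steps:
V(x) = 100 (V(x) = 10² = 100)
(-27 + 40)*(V(0) + 102) = (-27 + 40)*(100 + 102) = 13*202 = 2626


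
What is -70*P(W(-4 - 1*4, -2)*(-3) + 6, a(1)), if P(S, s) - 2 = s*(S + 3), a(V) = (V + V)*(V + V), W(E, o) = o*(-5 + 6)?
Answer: -4340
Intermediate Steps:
W(E, o) = o (W(E, o) = o*1 = o)
a(V) = 4*V**2 (a(V) = (2*V)*(2*V) = 4*V**2)
P(S, s) = 2 + s*(3 + S) (P(S, s) = 2 + s*(S + 3) = 2 + s*(3 + S))
-70*P(W(-4 - 1*4, -2)*(-3) + 6, a(1)) = -70*(2 + 3*(4*1**2) + (-2*(-3) + 6)*(4*1**2)) = -70*(2 + 3*(4*1) + (6 + 6)*(4*1)) = -70*(2 + 3*4 + 12*4) = -70*(2 + 12 + 48) = -70*62 = -4340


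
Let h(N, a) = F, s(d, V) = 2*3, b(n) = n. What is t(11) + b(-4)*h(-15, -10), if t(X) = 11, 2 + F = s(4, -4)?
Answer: -5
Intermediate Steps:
s(d, V) = 6
F = 4 (F = -2 + 6 = 4)
h(N, a) = 4
t(11) + b(-4)*h(-15, -10) = 11 - 4*4 = 11 - 16 = -5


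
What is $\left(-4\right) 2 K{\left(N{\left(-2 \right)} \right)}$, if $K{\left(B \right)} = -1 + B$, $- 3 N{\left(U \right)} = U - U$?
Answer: $8$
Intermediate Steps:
$N{\left(U \right)} = 0$ ($N{\left(U \right)} = - \frac{U - U}{3} = \left(- \frac{1}{3}\right) 0 = 0$)
$\left(-4\right) 2 K{\left(N{\left(-2 \right)} \right)} = \left(-4\right) 2 \left(-1 + 0\right) = \left(-8\right) \left(-1\right) = 8$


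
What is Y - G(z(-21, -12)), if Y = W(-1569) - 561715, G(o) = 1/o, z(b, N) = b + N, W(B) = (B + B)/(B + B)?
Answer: -18536561/33 ≈ -5.6171e+5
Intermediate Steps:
W(B) = 1 (W(B) = (2*B)/((2*B)) = (2*B)*(1/(2*B)) = 1)
z(b, N) = N + b
Y = -561714 (Y = 1 - 561715 = -561714)
Y - G(z(-21, -12)) = -561714 - 1/(-12 - 21) = -561714 - 1/(-33) = -561714 - 1*(-1/33) = -561714 + 1/33 = -18536561/33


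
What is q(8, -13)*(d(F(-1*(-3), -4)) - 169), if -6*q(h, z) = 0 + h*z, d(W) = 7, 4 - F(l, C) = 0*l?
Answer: -2808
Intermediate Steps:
F(l, C) = 4 (F(l, C) = 4 - 0*l = 4 - 1*0 = 4 + 0 = 4)
q(h, z) = -h*z/6 (q(h, z) = -(0 + h*z)/6 = -h*z/6)
q(8, -13)*(d(F(-1*(-3), -4)) - 169) = (-⅙*8*(-13))*(7 - 169) = (52/3)*(-162) = -2808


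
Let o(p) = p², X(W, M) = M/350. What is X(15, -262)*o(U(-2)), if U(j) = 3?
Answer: -1179/175 ≈ -6.7371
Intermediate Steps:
X(W, M) = M/350 (X(W, M) = M*(1/350) = M/350)
X(15, -262)*o(U(-2)) = ((1/350)*(-262))*3² = -131/175*9 = -1179/175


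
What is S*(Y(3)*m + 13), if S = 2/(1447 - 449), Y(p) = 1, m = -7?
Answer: 6/499 ≈ 0.012024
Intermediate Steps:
S = 1/499 (S = 2/998 = 2*(1/998) = 1/499 ≈ 0.0020040)
S*(Y(3)*m + 13) = (1*(-7) + 13)/499 = (-7 + 13)/499 = (1/499)*6 = 6/499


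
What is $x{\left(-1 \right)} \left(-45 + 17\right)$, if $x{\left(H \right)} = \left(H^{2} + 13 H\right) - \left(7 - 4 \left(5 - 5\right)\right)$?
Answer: $532$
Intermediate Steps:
$x{\left(H \right)} = -7 + H^{2} + 13 H$ ($x{\left(H \right)} = \left(H^{2} + 13 H\right) + \left(\left(-2 + 4 \cdot 0\right) - 5\right) = \left(H^{2} + 13 H\right) + \left(\left(-2 + 0\right) - 5\right) = \left(H^{2} + 13 H\right) - 7 = -7 + H^{2} + 13 H$)
$x{\left(-1 \right)} \left(-45 + 17\right) = \left(-7 + \left(-1\right)^{2} + 13 \left(-1\right)\right) \left(-45 + 17\right) = \left(-7 + 1 - 13\right) \left(-28\right) = \left(-19\right) \left(-28\right) = 532$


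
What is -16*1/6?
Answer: -8/3 ≈ -2.6667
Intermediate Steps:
-16*1/6 = -8/3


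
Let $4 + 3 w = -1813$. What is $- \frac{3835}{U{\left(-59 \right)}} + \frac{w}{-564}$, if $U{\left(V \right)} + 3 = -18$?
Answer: $\frac{2175659}{11844} \approx 183.69$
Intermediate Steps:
$w = - \frac{1817}{3}$ ($w = - \frac{4}{3} + \frac{1}{3} \left(-1813\right) = - \frac{4}{3} - \frac{1813}{3} = - \frac{1817}{3} \approx -605.67$)
$U{\left(V \right)} = -21$ ($U{\left(V \right)} = -3 - 18 = -21$)
$- \frac{3835}{U{\left(-59 \right)}} + \frac{w}{-564} = - \frac{3835}{-21} - \frac{1817}{3 \left(-564\right)} = \left(-3835\right) \left(- \frac{1}{21}\right) - - \frac{1817}{1692} = \frac{3835}{21} + \frac{1817}{1692} = \frac{2175659}{11844}$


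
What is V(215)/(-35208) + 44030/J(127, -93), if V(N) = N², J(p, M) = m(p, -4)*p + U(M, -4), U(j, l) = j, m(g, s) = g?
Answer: 202236035/141148872 ≈ 1.4328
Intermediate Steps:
J(p, M) = M + p² (J(p, M) = p*p + M = p² + M = M + p²)
V(215)/(-35208) + 44030/J(127, -93) = 215²/(-35208) + 44030/(-93 + 127²) = 46225*(-1/35208) + 44030/(-93 + 16129) = -46225/35208 + 44030/16036 = -46225/35208 + 44030*(1/16036) = -46225/35208 + 22015/8018 = 202236035/141148872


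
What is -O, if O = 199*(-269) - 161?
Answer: 53692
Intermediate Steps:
O = -53692 (O = -53531 - 161 = -53692)
-O = -1*(-53692) = 53692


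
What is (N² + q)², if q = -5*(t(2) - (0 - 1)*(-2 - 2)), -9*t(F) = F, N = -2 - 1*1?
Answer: 73441/81 ≈ 906.68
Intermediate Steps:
N = -3 (N = -2 - 1 = -3)
t(F) = -F/9
q = 190/9 (q = -5*(-⅑*2 - (0 - 1)*(-2 - 2)) = -5*(-2/9 - (-1)*(-4)) = -5*(-2/9 - 1*4) = -5*(-2/9 - 4) = -5*(-38/9) = 190/9 ≈ 21.111)
(N² + q)² = ((-3)² + 190/9)² = (9 + 190/9)² = (271/9)² = 73441/81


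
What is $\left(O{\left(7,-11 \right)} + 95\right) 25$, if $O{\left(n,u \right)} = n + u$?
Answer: $2275$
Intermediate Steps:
$\left(O{\left(7,-11 \right)} + 95\right) 25 = \left(\left(7 - 11\right) + 95\right) 25 = \left(-4 + 95\right) 25 = 91 \cdot 25 = 2275$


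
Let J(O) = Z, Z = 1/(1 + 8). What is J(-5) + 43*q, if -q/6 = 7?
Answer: -16253/9 ≈ -1805.9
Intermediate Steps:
Z = ⅑ (Z = 1/9 = ⅑ ≈ 0.11111)
J(O) = ⅑
q = -42 (q = -6*7 = -42)
J(-5) + 43*q = ⅑ + 43*(-42) = ⅑ - 1806 = -16253/9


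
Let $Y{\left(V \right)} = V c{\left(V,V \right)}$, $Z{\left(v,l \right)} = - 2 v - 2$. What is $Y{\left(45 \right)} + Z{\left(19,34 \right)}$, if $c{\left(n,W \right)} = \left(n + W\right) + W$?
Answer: $6035$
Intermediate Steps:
$Z{\left(v,l \right)} = -2 - 2 v$
$c{\left(n,W \right)} = n + 2 W$ ($c{\left(n,W \right)} = \left(W + n\right) + W = n + 2 W$)
$Y{\left(V \right)} = 3 V^{2}$ ($Y{\left(V \right)} = V \left(V + 2 V\right) = V 3 V = 3 V^{2}$)
$Y{\left(45 \right)} + Z{\left(19,34 \right)} = 3 \cdot 45^{2} - 40 = 3 \cdot 2025 - 40 = 6075 - 40 = 6035$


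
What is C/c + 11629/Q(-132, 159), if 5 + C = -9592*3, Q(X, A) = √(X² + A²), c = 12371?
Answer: -28781/12371 + 11629*√4745/14235 ≈ 53.947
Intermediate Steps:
Q(X, A) = √(A² + X²)
C = -28781 (C = -5 - 9592*3 = -5 - 28776 = -28781)
C/c + 11629/Q(-132, 159) = -28781/12371 + 11629/(√(159² + (-132)²)) = -28781*1/12371 + 11629/(√(25281 + 17424)) = -28781/12371 + 11629/(√42705) = -28781/12371 + 11629/((3*√4745)) = -28781/12371 + 11629*(√4745/14235) = -28781/12371 + 11629*√4745/14235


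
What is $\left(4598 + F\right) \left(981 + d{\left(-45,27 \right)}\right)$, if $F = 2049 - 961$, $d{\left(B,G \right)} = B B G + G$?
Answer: $316613538$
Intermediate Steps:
$d{\left(B,G \right)} = G + G B^{2}$ ($d{\left(B,G \right)} = B^{2} G + G = G B^{2} + G = G + G B^{2}$)
$F = 1088$
$\left(4598 + F\right) \left(981 + d{\left(-45,27 \right)}\right) = \left(4598 + 1088\right) \left(981 + 27 \left(1 + \left(-45\right)^{2}\right)\right) = 5686 \left(981 + 27 \left(1 + 2025\right)\right) = 5686 \left(981 + 27 \cdot 2026\right) = 5686 \left(981 + 54702\right) = 5686 \cdot 55683 = 316613538$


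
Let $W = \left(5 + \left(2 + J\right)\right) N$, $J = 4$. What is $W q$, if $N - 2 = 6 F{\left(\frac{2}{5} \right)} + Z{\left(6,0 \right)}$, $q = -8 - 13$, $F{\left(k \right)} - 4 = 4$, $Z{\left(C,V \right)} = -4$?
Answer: $-10626$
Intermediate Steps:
$F{\left(k \right)} = 8$ ($F{\left(k \right)} = 4 + 4 = 8$)
$q = -21$ ($q = -8 - 13 = -21$)
$N = 46$ ($N = 2 + \left(6 \cdot 8 - 4\right) = 2 + \left(48 - 4\right) = 2 + 44 = 46$)
$W = 506$ ($W = \left(5 + \left(2 + 4\right)\right) 46 = \left(5 + 6\right) 46 = 11 \cdot 46 = 506$)
$W q = 506 \left(-21\right) = -10626$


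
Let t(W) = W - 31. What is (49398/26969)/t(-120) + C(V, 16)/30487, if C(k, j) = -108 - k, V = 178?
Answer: -2670680060/124152789353 ≈ -0.021511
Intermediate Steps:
t(W) = -31 + W
(49398/26969)/t(-120) + C(V, 16)/30487 = (49398/26969)/(-31 - 120) + (-108 - 1*178)/30487 = (49398*(1/26969))/(-151) + (-108 - 178)*(1/30487) = (49398/26969)*(-1/151) - 286*1/30487 = -49398/4072319 - 286/30487 = -2670680060/124152789353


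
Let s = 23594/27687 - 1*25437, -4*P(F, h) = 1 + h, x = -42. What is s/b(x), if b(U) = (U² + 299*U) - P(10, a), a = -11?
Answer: 108346250/45988107 ≈ 2.3560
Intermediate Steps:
P(F, h) = -¼ - h/4 (P(F, h) = -(1 + h)/4 = -¼ - h/4)
s = -704250625/27687 (s = 23594*(1/27687) - 25437 = 23594/27687 - 25437 = -704250625/27687 ≈ -25436.)
b(U) = -5/2 + U² + 299*U (b(U) = (U² + 299*U) - (-¼ - ¼*(-11)) = (U² + 299*U) - (-¼ + 11/4) = (U² + 299*U) - 1*5/2 = (U² + 299*U) - 5/2 = -5/2 + U² + 299*U)
s/b(x) = -704250625/(27687*(-5/2 + (-42)² + 299*(-42))) = -704250625/(27687*(-5/2 + 1764 - 12558)) = -704250625/(27687*(-21593/2)) = -704250625/27687*(-2/21593) = 108346250/45988107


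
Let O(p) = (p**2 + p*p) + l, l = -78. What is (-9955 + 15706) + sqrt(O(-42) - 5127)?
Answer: 5751 + I*sqrt(1677) ≈ 5751.0 + 40.951*I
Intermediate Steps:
O(p) = -78 + 2*p**2 (O(p) = (p**2 + p*p) - 78 = (p**2 + p**2) - 78 = 2*p**2 - 78 = -78 + 2*p**2)
(-9955 + 15706) + sqrt(O(-42) - 5127) = (-9955 + 15706) + sqrt((-78 + 2*(-42)**2) - 5127) = 5751 + sqrt((-78 + 2*1764) - 5127) = 5751 + sqrt((-78 + 3528) - 5127) = 5751 + sqrt(3450 - 5127) = 5751 + sqrt(-1677) = 5751 + I*sqrt(1677)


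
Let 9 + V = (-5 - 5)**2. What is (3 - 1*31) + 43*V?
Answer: 3885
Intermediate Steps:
V = 91 (V = -9 + (-5 - 5)**2 = -9 + (-10)**2 = -9 + 100 = 91)
(3 - 1*31) + 43*V = (3 - 1*31) + 43*91 = (3 - 31) + 3913 = -28 + 3913 = 3885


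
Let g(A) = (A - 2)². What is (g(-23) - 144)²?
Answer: 231361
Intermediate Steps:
g(A) = (-2 + A)²
(g(-23) - 144)² = ((-2 - 23)² - 144)² = ((-25)² - 144)² = (625 - 144)² = 481² = 231361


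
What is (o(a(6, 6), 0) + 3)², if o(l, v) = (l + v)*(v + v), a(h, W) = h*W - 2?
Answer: 9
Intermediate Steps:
a(h, W) = -2 + W*h (a(h, W) = W*h - 2 = -2 + W*h)
o(l, v) = 2*v*(l + v) (o(l, v) = (l + v)*(2*v) = 2*v*(l + v))
(o(a(6, 6), 0) + 3)² = (2*0*((-2 + 6*6) + 0) + 3)² = (2*0*((-2 + 36) + 0) + 3)² = (2*0*(34 + 0) + 3)² = (2*0*34 + 3)² = (0 + 3)² = 3² = 9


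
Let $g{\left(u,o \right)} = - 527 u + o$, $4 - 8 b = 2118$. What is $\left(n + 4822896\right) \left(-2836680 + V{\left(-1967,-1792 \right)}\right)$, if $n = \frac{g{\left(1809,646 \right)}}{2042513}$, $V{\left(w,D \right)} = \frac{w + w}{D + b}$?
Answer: $- \frac{32833758894758650659152}{2399952775} \approx -1.3681 \cdot 10^{13}$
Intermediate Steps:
$b = - \frac{1057}{4}$ ($b = \frac{1}{2} - \frac{1059}{4} = - \frac{1057}{4} \approx -264.25$)
$V{\left(w,D \right)} = \frac{2 w}{- \frac{1057}{4} + D}$ ($V{\left(w,D \right)} = \frac{w + w}{D - \frac{1057}{4}} = \frac{2 w}{- \frac{1057}{4} + D}$)
$g{\left(u,o \right)} = o - 527 u$
$n = - \frac{952697}{2042513}$ ($n = \frac{646 - 953343}{2042513} = \left(646 - 953343\right) \frac{1}{2042513} = \left(-952697\right) \frac{1}{2042513} = - \frac{952697}{2042513} \approx -0.46643$)
$\left(n + 4822896\right) \left(-2836680 + V{\left(-1967,-1792 \right)}\right) = \left(- \frac{952697}{2042513} + 4822896\right) \left(-2836680 + 8 \left(-1967\right) \frac{1}{-1057 + 4 \left(-1792\right)}\right) = \frac{9850826824951 \left(-2836680 + 8 \left(-1967\right) \frac{1}{-1057 - 7168}\right)}{2042513} = \frac{9850826824951 \left(-2836680 + 8 \left(-1967\right) \frac{1}{-8225}\right)}{2042513} = \frac{9850826824951 \left(-2836680 + 8 \left(-1967\right) \left(- \frac{1}{8225}\right)\right)}{2042513} = \frac{9850826824951 \left(-2836680 + \frac{2248}{1175}\right)}{2042513} = \frac{9850826824951}{2042513} \left(- \frac{3333096752}{1175}\right) = - \frac{32833758894758650659152}{2399952775}$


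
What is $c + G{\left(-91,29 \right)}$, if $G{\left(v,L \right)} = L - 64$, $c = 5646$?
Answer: $5611$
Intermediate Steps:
$G{\left(v,L \right)} = -64 + L$
$c + G{\left(-91,29 \right)} = 5646 + \left(-64 + 29\right) = 5646 - 35 = 5611$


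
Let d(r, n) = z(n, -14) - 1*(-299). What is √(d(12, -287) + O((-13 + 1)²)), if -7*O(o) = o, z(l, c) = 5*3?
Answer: √14378/7 ≈ 17.130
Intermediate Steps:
z(l, c) = 15
O(o) = -o/7
d(r, n) = 314 (d(r, n) = 15 - 1*(-299) = 15 + 299 = 314)
√(d(12, -287) + O((-13 + 1)²)) = √(314 - (-13 + 1)²/7) = √(314 - ⅐*(-12)²) = √(314 - ⅐*144) = √(314 - 144/7) = √(2054/7) = √14378/7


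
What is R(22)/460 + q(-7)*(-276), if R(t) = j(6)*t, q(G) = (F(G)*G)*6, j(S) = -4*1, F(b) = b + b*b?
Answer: 55989338/115 ≈ 4.8686e+5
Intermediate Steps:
F(b) = b + b²
j(S) = -4
q(G) = 6*G²*(1 + G) (q(G) = ((G*(1 + G))*G)*6 = (G²*(1 + G))*6 = 6*G²*(1 + G))
R(t) = -4*t
R(22)/460 + q(-7)*(-276) = -4*22/460 + (6*(-7)²*(1 - 7))*(-276) = -88*1/460 + (6*49*(-6))*(-276) = -22/115 - 1764*(-276) = -22/115 + 486864 = 55989338/115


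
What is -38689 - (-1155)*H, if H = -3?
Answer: -42154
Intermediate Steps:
-38689 - (-1155)*H = -38689 - (-1155)*(-3) = -38689 - 21*165 = -38689 - 3465 = -42154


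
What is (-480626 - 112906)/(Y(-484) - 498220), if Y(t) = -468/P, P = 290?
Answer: 43031070/36121067 ≈ 1.1913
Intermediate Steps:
Y(t) = -234/145 (Y(t) = -468/290 = -468*1/290 = -234/145)
(-480626 - 112906)/(Y(-484) - 498220) = (-480626 - 112906)/(-234/145 - 498220) = -593532/(-72242134/145) = -593532*(-145/72242134) = 43031070/36121067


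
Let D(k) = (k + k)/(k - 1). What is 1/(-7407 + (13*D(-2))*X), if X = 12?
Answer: -1/7199 ≈ -0.00013891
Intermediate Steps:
D(k) = 2*k/(-1 + k) (D(k) = (2*k)/(-1 + k) = 2*k/(-1 + k))
1/(-7407 + (13*D(-2))*X) = 1/(-7407 + (13*(2*(-2)/(-1 - 2)))*12) = 1/(-7407 + (13*(2*(-2)/(-3)))*12) = 1/(-7407 + (13*(2*(-2)*(-⅓)))*12) = 1/(-7407 + (13*(4/3))*12) = 1/(-7407 + (52/3)*12) = 1/(-7407 + 208) = 1/(-7199) = -1/7199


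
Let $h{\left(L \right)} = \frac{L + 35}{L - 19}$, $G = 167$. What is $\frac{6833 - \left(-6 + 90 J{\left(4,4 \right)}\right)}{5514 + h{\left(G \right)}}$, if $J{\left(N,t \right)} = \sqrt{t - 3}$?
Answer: $\frac{499426}{408137} \approx 1.2237$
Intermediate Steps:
$J{\left(N,t \right)} = \sqrt{-3 + t}$
$h{\left(L \right)} = \frac{35 + L}{-19 + L}$
$\frac{6833 - \left(-6 + 90 J{\left(4,4 \right)}\right)}{5514 + h{\left(G \right)}} = \frac{6833 + \left(- 90 \sqrt{-3 + 4} + 6\right)}{5514 + \frac{35 + 167}{-19 + 167}} = \frac{6833 + \left(- 90 \sqrt{1} + 6\right)}{5514 + \frac{1}{148} \cdot 202} = \frac{6833 + \left(\left(-90\right) 1 + 6\right)}{5514 + \frac{1}{148} \cdot 202} = \frac{6833 + \left(-90 + 6\right)}{5514 + \frac{101}{74}} = \frac{6833 - 84}{\frac{408137}{74}} = 6749 \cdot \frac{74}{408137} = \frac{499426}{408137}$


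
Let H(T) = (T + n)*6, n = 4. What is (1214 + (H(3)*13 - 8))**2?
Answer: 3069504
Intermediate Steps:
H(T) = 24 + 6*T (H(T) = (T + 4)*6 = (4 + T)*6 = 24 + 6*T)
(1214 + (H(3)*13 - 8))**2 = (1214 + ((24 + 6*3)*13 - 8))**2 = (1214 + ((24 + 18)*13 - 8))**2 = (1214 + (42*13 - 8))**2 = (1214 + (546 - 8))**2 = (1214 + 538)**2 = 1752**2 = 3069504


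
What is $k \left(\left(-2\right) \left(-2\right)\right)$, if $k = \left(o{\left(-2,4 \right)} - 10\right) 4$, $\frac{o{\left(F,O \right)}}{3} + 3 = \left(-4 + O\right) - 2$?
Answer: $-400$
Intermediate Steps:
$o{\left(F,O \right)} = -27 + 3 O$ ($o{\left(F,O \right)} = -9 + 3 \left(\left(-4 + O\right) - 2\right) = -9 + 3 \left(-6 + O\right) = -9 + \left(-18 + 3 O\right) = -27 + 3 O$)
$k = -100$ ($k = \left(\left(-27 + 3 \cdot 4\right) - 10\right) 4 = \left(\left(-27 + 12\right) - 10\right) 4 = \left(-15 - 10\right) 4 = \left(-25\right) 4 = -100$)
$k \left(\left(-2\right) \left(-2\right)\right) = - 100 \left(\left(-2\right) \left(-2\right)\right) = \left(-100\right) 4 = -400$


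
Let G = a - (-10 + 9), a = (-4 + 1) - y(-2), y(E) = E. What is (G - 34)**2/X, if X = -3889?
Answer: -1156/3889 ≈ -0.29725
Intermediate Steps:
a = -1 (a = (-4 + 1) - 1*(-2) = -3 + 2 = -1)
G = 0 (G = -1 - (-10 + 9) = -1 - 1*(-1) = -1 + 1 = 0)
(G - 34)**2/X = (0 - 34)**2/(-3889) = (-34)**2*(-1/3889) = 1156*(-1/3889) = -1156/3889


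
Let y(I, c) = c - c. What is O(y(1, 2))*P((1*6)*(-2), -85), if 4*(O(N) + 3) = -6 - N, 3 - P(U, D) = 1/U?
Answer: -111/8 ≈ -13.875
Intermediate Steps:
P(U, D) = 3 - 1/U
y(I, c) = 0
O(N) = -9/2 - N/4 (O(N) = -3 + (-6 - N)/4 = -3 + (-3/2 - N/4) = -9/2 - N/4)
O(y(1, 2))*P((1*6)*(-2), -85) = (-9/2 - ¼*0)*(3 - 1/((1*6)*(-2))) = (-9/2 + 0)*(3 - 1/(6*(-2))) = -9*(3 - 1/(-12))/2 = -9*(3 - 1*(-1/12))/2 = -9*(3 + 1/12)/2 = -9/2*37/12 = -111/8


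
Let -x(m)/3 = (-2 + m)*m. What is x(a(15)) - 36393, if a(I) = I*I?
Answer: -186918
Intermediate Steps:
a(I) = I²
x(m) = -3*m*(-2 + m) (x(m) = -3*(-2 + m)*m = -3*m*(-2 + m))
x(a(15)) - 36393 = 3*15²*(2 - 1*15²) - 36393 = 3*225*(2 - 1*225) - 36393 = 3*225*(2 - 225) - 36393 = 3*225*(-223) - 36393 = -150525 - 36393 = -186918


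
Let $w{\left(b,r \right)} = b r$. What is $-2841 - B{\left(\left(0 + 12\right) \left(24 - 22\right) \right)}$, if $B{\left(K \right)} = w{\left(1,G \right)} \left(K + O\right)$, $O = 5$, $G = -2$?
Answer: $-2783$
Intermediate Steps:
$B{\left(K \right)} = -10 - 2 K$ ($B{\left(K \right)} = 1 \left(-2\right) \left(K + 5\right) = - 2 \left(5 + K\right) = -10 - 2 K$)
$-2841 - B{\left(\left(0 + 12\right) \left(24 - 22\right) \right)} = -2841 - \left(-10 - 2 \left(0 + 12\right) \left(24 - 22\right)\right) = -2841 - \left(-10 - 2 \cdot 12 \cdot 2\right) = -2841 - \left(-10 - 48\right) = -2841 - -58 = -2841 + 58 = -2783$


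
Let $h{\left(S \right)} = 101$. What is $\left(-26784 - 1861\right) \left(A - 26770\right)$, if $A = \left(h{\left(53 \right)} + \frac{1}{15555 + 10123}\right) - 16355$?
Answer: $\frac{31646144412795}{25678} \approx 1.2324 \cdot 10^{9}$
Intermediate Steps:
$A = - \frac{417370211}{25678}$ ($A = \left(101 + \frac{1}{15555 + 10123}\right) - 16355 = \left(101 + \frac{1}{25678}\right) - 16355 = \frac{2593479}{25678} - 16355 = - \frac{417370211}{25678} \approx -16254.0$)
$\left(-26784 - 1861\right) \left(A - 26770\right) = \left(-26784 - 1861\right) \left(- \frac{417370211}{25678} - 26770\right) = \left(-28645\right) \left(- \frac{1104770271}{25678}\right) = \frac{31646144412795}{25678}$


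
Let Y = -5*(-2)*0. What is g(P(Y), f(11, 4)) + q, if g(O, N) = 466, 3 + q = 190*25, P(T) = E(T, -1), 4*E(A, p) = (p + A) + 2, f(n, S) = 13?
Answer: 5213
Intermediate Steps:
Y = 0 (Y = 10*0 = 0)
E(A, p) = 1/2 + A/4 + p/4 (E(A, p) = ((p + A) + 2)/4 = ((A + p) + 2)/4 = (2 + A + p)/4 = 1/2 + A/4 + p/4)
P(T) = 1/4 + T/4 (P(T) = 1/2 + T/4 + (1/4)*(-1) = 1/2 + T/4 - 1/4 = 1/4 + T/4)
q = 4747 (q = -3 + 190*25 = -3 + 4750 = 4747)
g(P(Y), f(11, 4)) + q = 466 + 4747 = 5213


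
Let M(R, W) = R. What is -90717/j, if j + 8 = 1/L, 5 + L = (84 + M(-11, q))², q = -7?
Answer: 160992436/14197 ≈ 11340.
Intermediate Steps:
L = 5324 (L = -5 + (84 - 11)² = -5 + 73² = -5 + 5329 = 5324)
j = -42591/5324 (j = -8 + 1/5324 = -42591/5324 ≈ -7.9998)
-90717/j = -90717/(-42591/5324) = -90717*(-5324/42591) = 160992436/14197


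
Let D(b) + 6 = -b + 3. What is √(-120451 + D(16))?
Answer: I*√120470 ≈ 347.09*I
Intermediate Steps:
D(b) = -3 - b (D(b) = -6 + (-b + 3) = -6 + (3 - b) = -3 - b)
√(-120451 + D(16)) = √(-120451 + (-3 - 1*16)) = √(-120451 + (-3 - 16)) = √(-120451 - 19) = √(-120470) = I*√120470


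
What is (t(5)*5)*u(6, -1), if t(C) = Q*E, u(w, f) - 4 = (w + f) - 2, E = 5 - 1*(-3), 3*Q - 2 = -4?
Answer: -560/3 ≈ -186.67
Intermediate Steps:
Q = -2/3 (Q = 2/3 + (1/3)*(-4) = 2/3 - 4/3 = -2/3 ≈ -0.66667)
E = 8 (E = 5 + 3 = 8)
u(w, f) = 2 + f + w (u(w, f) = 4 + ((w + f) - 2) = 4 + ((f + w) - 2) = 4 + (-2 + f + w) = 2 + f + w)
t(C) = -16/3 (t(C) = -2/3*8 = -16/3)
(t(5)*5)*u(6, -1) = (-16/3*5)*(2 - 1 + 6) = -80/3*7 = -560/3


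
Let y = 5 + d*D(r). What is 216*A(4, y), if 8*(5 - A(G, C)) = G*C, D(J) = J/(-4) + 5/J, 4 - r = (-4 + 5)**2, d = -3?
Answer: 837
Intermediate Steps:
r = 3 (r = 4 - (-4 + 5)**2 = 4 - 1*1**2 = 4 - 1*1 = 4 - 1 = 3)
D(J) = 5/J - J/4 (D(J) = J*(-1/4) + 5/J = -J/4 + 5/J = 5/J - J/4)
y = 9/4 (y = 5 - 3*(5/3 - 1/4*3) = 5 - 3*(5*(1/3) - 3/4) = 5 - 3*(5/3 - 3/4) = 5 - 3*11/12 = 5 - 11/4 = 9/4 ≈ 2.2500)
A(G, C) = 5 - C*G/8 (A(G, C) = 5 - G*C/8 = 5 - C*G/8)
216*A(4, y) = 216*(5 - 1/8*9/4*4) = 216*(5 - 9/8) = 216*(31/8) = 837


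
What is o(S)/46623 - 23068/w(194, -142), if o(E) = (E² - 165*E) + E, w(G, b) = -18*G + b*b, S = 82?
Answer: -296900473/194324664 ≈ -1.5279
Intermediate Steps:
w(G, b) = b² - 18*G (w(G, b) = -18*G + b² = b² - 18*G)
o(E) = E² - 164*E
o(S)/46623 - 23068/w(194, -142) = (82*(-164 + 82))/46623 - 23068/((-142)² - 18*194) = (82*(-82))*(1/46623) - 23068/(20164 - 3492) = -6724*1/46623 - 23068/16672 = -6724/46623 - 23068*1/16672 = -6724/46623 - 5767/4168 = -296900473/194324664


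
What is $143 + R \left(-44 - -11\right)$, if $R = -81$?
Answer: $2816$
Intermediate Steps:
$143 + R \left(-44 - -11\right) = 143 - 81 \left(-44 - -11\right) = 143 - 81 \left(-44 + 11\right) = 143 - -2673 = 143 + 2673 = 2816$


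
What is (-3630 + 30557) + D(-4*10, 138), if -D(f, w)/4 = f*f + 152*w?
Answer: -63377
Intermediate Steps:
D(f, w) = -608*w - 4*f² (D(f, w) = -4*(f*f + 152*w) = -4*(f² + 152*w) = -608*w - 4*f²)
(-3630 + 30557) + D(-4*10, 138) = (-3630 + 30557) + (-608*138 - 4*(-4*10)²) = 26927 + (-83904 - 4*(-40)²) = 26927 + (-83904 - 4*1600) = 26927 + (-83904 - 6400) = 26927 - 90304 = -63377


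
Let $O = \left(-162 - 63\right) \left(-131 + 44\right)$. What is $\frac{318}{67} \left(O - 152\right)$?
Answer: $\frac{6176514}{67} \approx 92187.0$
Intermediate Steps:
$O = 19575$ ($O = \left(-162 - 63\right) \left(-87\right) = \left(-225\right) \left(-87\right) = 19575$)
$\frac{318}{67} \left(O - 152\right) = \frac{318}{67} \left(19575 - 152\right) = 318 \cdot \frac{1}{67} \cdot 19423 = \frac{318}{67} \cdot 19423 = \frac{6176514}{67}$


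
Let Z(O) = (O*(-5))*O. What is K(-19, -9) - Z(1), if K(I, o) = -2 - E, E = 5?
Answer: -2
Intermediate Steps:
K(I, o) = -7 (K(I, o) = -2 - 1*5 = -2 - 5 = -7)
Z(O) = -5*O² (Z(O) = (-5*O)*O = -5*O²)
K(-19, -9) - Z(1) = -7 - (-5)*1² = -7 - (-5) = -7 - 1*(-5) = -7 + 5 = -2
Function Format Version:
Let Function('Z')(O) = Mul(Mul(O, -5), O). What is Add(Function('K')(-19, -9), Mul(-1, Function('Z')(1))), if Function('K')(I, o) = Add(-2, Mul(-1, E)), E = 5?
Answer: -2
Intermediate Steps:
Function('K')(I, o) = -7 (Function('K')(I, o) = Add(-2, Mul(-1, 5)) = Add(-2, -5) = -7)
Function('Z')(O) = Mul(-5, Pow(O, 2)) (Function('Z')(O) = Mul(Mul(-5, O), O) = Mul(-5, Pow(O, 2)))
Add(Function('K')(-19, -9), Mul(-1, Function('Z')(1))) = Add(-7, Mul(-1, Mul(-5, Pow(1, 2)))) = Add(-7, Mul(-1, Mul(-5, 1))) = Add(-7, Mul(-1, -5)) = Add(-7, 5) = -2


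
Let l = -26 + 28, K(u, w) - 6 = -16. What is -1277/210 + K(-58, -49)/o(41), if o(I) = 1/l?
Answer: -5477/210 ≈ -26.081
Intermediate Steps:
K(u, w) = -10 (K(u, w) = 6 - 16 = -10)
l = 2
o(I) = 1/2
-1277/210 + K(-58, -49)/o(41) = -1277/210 - 10/1/2 = -1277*1/210 - 10*2 = -1277/210 - 20 = -5477/210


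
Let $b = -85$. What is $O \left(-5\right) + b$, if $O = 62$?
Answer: $-395$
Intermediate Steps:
$O \left(-5\right) + b = 62 \left(-5\right) - 85 = -310 - 85 = -395$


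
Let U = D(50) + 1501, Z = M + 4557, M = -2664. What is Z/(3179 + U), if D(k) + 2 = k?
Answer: 631/1576 ≈ 0.40038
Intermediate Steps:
D(k) = -2 + k
Z = 1893 (Z = -2664 + 4557 = 1893)
U = 1549 (U = (-2 + 50) + 1501 = 48 + 1501 = 1549)
Z/(3179 + U) = 1893/(3179 + 1549) = 1893/4728 = 1893*(1/4728) = 631/1576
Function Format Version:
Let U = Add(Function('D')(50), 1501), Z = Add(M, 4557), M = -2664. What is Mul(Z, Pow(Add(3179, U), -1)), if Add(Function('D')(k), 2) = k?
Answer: Rational(631, 1576) ≈ 0.40038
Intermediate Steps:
Function('D')(k) = Add(-2, k)
Z = 1893 (Z = Add(-2664, 4557) = 1893)
U = 1549 (U = Add(Add(-2, 50), 1501) = Add(48, 1501) = 1549)
Mul(Z, Pow(Add(3179, U), -1)) = Mul(1893, Pow(Add(3179, 1549), -1)) = Mul(1893, Pow(4728, -1)) = Mul(1893, Rational(1, 4728)) = Rational(631, 1576)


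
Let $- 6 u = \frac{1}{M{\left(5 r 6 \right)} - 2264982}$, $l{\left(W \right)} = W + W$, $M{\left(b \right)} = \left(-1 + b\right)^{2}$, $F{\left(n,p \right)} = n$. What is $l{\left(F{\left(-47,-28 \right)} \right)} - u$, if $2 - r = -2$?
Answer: $- \frac{1269463045}{13504926} \approx -94.0$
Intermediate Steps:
$r = 4$ ($r = 2 - -2 = 2 + 2 = 4$)
$l{\left(W \right)} = 2 W$
$u = \frac{1}{13504926}$ ($u = - \frac{1}{6 \left(\left(-1 + 5 \cdot 4 \cdot 6\right)^{2} - 2264982\right)} = - \frac{1}{6 \left(\left(-1 + 20 \cdot 6\right)^{2} - 2264982\right)} = - \frac{1}{6 \left(\left(-1 + 120\right)^{2} - 2264982\right)} = - \frac{1}{6 \left(119^{2} - 2264982\right)} = - \frac{1}{6 \left(14161 - 2264982\right)} = - \frac{1}{6 \left(-2250821\right)} = \left(- \frac{1}{6}\right) \left(- \frac{1}{2250821}\right) = \frac{1}{13504926} \approx 7.4047 \cdot 10^{-8}$)
$l{\left(F{\left(-47,-28 \right)} \right)} - u = 2 \left(-47\right) - \frac{1}{13504926} = -94 - \frac{1}{13504926} = - \frac{1269463045}{13504926}$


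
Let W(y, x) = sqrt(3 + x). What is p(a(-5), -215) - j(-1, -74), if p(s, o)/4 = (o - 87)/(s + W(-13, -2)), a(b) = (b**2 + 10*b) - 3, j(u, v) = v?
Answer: 3206/27 ≈ 118.74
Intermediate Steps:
a(b) = -3 + b**2 + 10*b
p(s, o) = 4*(-87 + o)/(1 + s) (p(s, o) = 4*((o - 87)/(s + sqrt(3 - 2))) = 4*((-87 + o)/(s + sqrt(1))) = 4*((-87 + o)/(s + 1)) = 4*((-87 + o)/(1 + s)) = 4*(-87 + o)/(1 + s))
p(a(-5), -215) - j(-1, -74) = 4*(-87 - 215)/(1 + (-3 + (-5)**2 + 10*(-5))) - 1*(-74) = 4*(-302)/(1 + (-3 + 25 - 50)) + 74 = 4*(-302)/(1 - 28) + 74 = 4*(-302)/(-27) + 74 = 4*(-1/27)*(-302) + 74 = 1208/27 + 74 = 3206/27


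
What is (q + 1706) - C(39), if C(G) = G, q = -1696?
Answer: -29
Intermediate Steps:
(q + 1706) - C(39) = (-1696 + 1706) - 1*39 = 10 - 39 = -29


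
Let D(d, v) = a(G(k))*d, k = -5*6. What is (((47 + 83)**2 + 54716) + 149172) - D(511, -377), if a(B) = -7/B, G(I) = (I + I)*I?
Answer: 397421977/1800 ≈ 2.2079e+5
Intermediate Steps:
k = -30
G(I) = 2*I**2 (G(I) = (2*I)*I = 2*I**2)
D(d, v) = -7*d/1800 (D(d, v) = (-7/(2*(-30)**2))*d = (-7/(2*900))*d = (-7/1800)*d = (-7*1/1800)*d = -7*d/1800)
(((47 + 83)**2 + 54716) + 149172) - D(511, -377) = (((47 + 83)**2 + 54716) + 149172) - (-7)*511/1800 = ((130**2 + 54716) + 149172) - 1*(-3577/1800) = ((16900 + 54716) + 149172) + 3577/1800 = (71616 + 149172) + 3577/1800 = 220788 + 3577/1800 = 397421977/1800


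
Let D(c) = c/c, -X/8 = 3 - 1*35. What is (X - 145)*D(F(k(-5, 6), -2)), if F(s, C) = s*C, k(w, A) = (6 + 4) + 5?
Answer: 111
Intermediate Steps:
X = 256 (X = -8*(3 - 1*35) = -8*(3 - 35) = -8*(-32) = 256)
k(w, A) = 15 (k(w, A) = 10 + 5 = 15)
F(s, C) = C*s
D(c) = 1
(X - 145)*D(F(k(-5, 6), -2)) = (256 - 145)*1 = 111*1 = 111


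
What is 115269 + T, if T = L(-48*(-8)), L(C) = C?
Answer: 115653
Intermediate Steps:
T = 384 (T = -48*(-8) = 384)
115269 + T = 115269 + 384 = 115653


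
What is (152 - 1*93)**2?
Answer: 3481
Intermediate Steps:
(152 - 1*93)**2 = (152 - 93)**2 = 59**2 = 3481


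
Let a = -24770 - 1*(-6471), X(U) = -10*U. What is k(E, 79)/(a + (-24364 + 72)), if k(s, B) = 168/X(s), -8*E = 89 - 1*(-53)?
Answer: -112/5039935 ≈ -2.2223e-5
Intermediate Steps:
a = -18299 (a = -24770 + 6471 = -18299)
E = -71/4 (E = -(89 - 1*(-53))/8 = -(89 + 53)/8 = -⅛*142 = -71/4 ≈ -17.750)
k(s, B) = -84/(5*s) (k(s, B) = 168/((-10*s)) = 168*(-1/(10*s)) = -84/(5*s))
k(E, 79)/(a + (-24364 + 72)) = (-84/(5*(-71/4)))/(-18299 + (-24364 + 72)) = (-84/5*(-4/71))/(-18299 - 24292) = (336/355)/(-42591) = (336/355)*(-1/42591) = -112/5039935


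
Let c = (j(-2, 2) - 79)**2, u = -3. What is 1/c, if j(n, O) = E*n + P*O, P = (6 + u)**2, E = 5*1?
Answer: 1/5041 ≈ 0.00019837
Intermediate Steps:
E = 5
P = 9 (P = (6 - 3)**2 = 3**2 = 9)
j(n, O) = 5*n + 9*O
c = 5041 (c = ((5*(-2) + 9*2) - 79)**2 = ((-10 + 18) - 79)**2 = (8 - 79)**2 = (-71)**2 = 5041)
1/c = 1/5041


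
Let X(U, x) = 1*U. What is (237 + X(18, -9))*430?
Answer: 109650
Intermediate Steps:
X(U, x) = U
(237 + X(18, -9))*430 = (237 + 18)*430 = 255*430 = 109650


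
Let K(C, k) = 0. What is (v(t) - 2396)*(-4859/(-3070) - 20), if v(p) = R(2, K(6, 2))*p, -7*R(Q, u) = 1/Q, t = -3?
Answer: 1896441681/42980 ≈ 44124.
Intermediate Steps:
R(Q, u) = -1/(7*Q)
v(p) = -p/14 (v(p) = (-⅐/2)*p = (-⅐*½)*p = -p/14)
(v(t) - 2396)*(-4859/(-3070) - 20) = (-1/14*(-3) - 2396)*(-4859/(-3070) - 20) = (3/14 - 2396)*(-4859*(-1/3070) - 20) = -33541*(4859/3070 - 20)/14 = -33541/14*(-56541/3070) = 1896441681/42980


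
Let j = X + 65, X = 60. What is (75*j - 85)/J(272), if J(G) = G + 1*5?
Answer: 9290/277 ≈ 33.538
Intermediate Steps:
j = 125 (j = 60 + 65 = 125)
J(G) = 5 + G (J(G) = G + 5 = 5 + G)
(75*j - 85)/J(272) = (75*125 - 85)/(5 + 272) = (9375 - 85)/277 = 9290*(1/277) = 9290/277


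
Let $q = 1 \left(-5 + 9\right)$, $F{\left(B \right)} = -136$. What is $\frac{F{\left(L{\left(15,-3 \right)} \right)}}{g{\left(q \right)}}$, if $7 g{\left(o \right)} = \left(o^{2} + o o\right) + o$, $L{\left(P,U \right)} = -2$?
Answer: $- \frac{238}{9} \approx -26.444$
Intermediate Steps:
$q = 4$ ($q = 1 \cdot 4 = 4$)
$g{\left(o \right)} = \frac{o}{7} + \frac{2 o^{2}}{7}$ ($g{\left(o \right)} = \frac{\left(o^{2} + o o\right) + o}{7} = \frac{\left(o^{2} + o^{2}\right) + o}{7} = \frac{2 o^{2} + o}{7} = \frac{o + 2 o^{2}}{7} = \frac{o}{7} + \frac{2 o^{2}}{7}$)
$\frac{F{\left(L{\left(15,-3 \right)} \right)}}{g{\left(q \right)}} = - \frac{136}{\frac{1}{7} \cdot 4 \left(1 + 2 \cdot 4\right)} = - \frac{136}{\frac{1}{7} \cdot 4 \left(1 + 8\right)} = - \frac{136}{\frac{1}{7} \cdot 4 \cdot 9} = - \frac{136}{\frac{36}{7}} = \left(-136\right) \frac{7}{36} = - \frac{238}{9}$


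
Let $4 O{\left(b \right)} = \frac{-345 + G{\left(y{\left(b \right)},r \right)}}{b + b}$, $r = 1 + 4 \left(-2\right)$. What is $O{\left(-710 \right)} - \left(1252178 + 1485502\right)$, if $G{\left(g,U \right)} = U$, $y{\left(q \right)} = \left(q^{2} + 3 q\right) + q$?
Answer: $- \frac{971876378}{355} \approx -2.7377 \cdot 10^{6}$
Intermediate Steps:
$y{\left(q \right)} = q^{2} + 4 q$
$r = -7$ ($r = 1 - 8 = -7$)
$O{\left(b \right)} = - \frac{44}{b}$ ($O{\left(b \right)} = \frac{\left(-345 - 7\right) \frac{1}{b + b}}{4} = \frac{\left(-352\right) \frac{1}{2 b}}{4} = \frac{\left(-176\right) \frac{1}{b}}{4} = - \frac{44}{b}$)
$O{\left(-710 \right)} - \left(1252178 + 1485502\right) = - \frac{44}{-710} - \left(1252178 + 1485502\right) = \left(-44\right) \left(- \frac{1}{710}\right) - 2737680 = \frac{22}{355} - 2737680 = - \frac{971876378}{355}$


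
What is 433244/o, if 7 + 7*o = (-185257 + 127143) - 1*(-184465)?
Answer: 758177/31586 ≈ 24.004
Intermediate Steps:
o = 126344/7 (o = -1 + ((-185257 + 127143) - 1*(-184465))/7 = -1 + (-58114 + 184465)/7 = -1 + (1/7)*126351 = -1 + 126351/7 = 126344/7 ≈ 18049.)
433244/o = 433244/(126344/7) = 433244*(7/126344) = 758177/31586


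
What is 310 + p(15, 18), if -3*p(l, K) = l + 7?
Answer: 908/3 ≈ 302.67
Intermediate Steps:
p(l, K) = -7/3 - l/3 (p(l, K) = -(l + 7)/3 = -(7 + l)/3 = -7/3 - l/3)
310 + p(15, 18) = 310 + (-7/3 - 1/3*15) = 310 + (-7/3 - 5) = 310 - 22/3 = 908/3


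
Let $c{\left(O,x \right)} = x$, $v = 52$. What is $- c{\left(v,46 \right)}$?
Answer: $-46$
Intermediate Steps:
$- c{\left(v,46 \right)} = \left(-1\right) 46 = -46$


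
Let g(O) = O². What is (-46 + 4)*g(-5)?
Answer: -1050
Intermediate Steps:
(-46 + 4)*g(-5) = (-46 + 4)*(-5)² = -42*25 = -1050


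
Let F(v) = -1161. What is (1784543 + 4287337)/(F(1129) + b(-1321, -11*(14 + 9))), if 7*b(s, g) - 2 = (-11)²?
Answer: -3541930/667 ≈ -5310.2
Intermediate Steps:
b(s, g) = 123/7 (b(s, g) = 2/7 + (⅐)*(-11)² = 2/7 + (⅐)*121 = 2/7 + 121/7 = 123/7)
(1784543 + 4287337)/(F(1129) + b(-1321, -11*(14 + 9))) = (1784543 + 4287337)/(-1161 + 123/7) = 6071880/(-8004/7) = 6071880*(-7/8004) = -3541930/667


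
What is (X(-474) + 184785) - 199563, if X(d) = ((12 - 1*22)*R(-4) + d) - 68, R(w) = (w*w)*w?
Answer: -14680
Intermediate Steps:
R(w) = w³ (R(w) = w²*w = w³)
X(d) = 572 + d (X(d) = ((12 - 1*22)*(-4)³ + d) - 68 = ((12 - 22)*(-64) + d) - 68 = (-10*(-64) + d) - 68 = (640 + d) - 68 = 572 + d)
(X(-474) + 184785) - 199563 = ((572 - 474) + 184785) - 199563 = (98 + 184785) - 199563 = 184883 - 199563 = -14680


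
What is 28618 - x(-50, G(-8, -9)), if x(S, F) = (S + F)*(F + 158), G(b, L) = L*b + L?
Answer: 25745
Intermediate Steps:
G(b, L) = L + L*b
x(S, F) = (158 + F)*(F + S) (x(S, F) = (F + S)*(158 + F) = (158 + F)*(F + S))
28618 - x(-50, G(-8, -9)) = 28618 - ((-9*(1 - 8))**2 + 158*(-9*(1 - 8)) + 158*(-50) - 9*(1 - 8)*(-50)) = 28618 - ((-9*(-7))**2 + 158*(-9*(-7)) - 7900 - 9*(-7)*(-50)) = 28618 - (63**2 + 158*63 - 7900 + 63*(-50)) = 28618 - (3969 + 9954 - 7900 - 3150) = 28618 - 1*2873 = 28618 - 2873 = 25745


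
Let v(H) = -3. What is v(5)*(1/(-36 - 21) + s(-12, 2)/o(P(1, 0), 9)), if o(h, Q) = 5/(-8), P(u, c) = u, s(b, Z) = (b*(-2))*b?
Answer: -131323/95 ≈ -1382.3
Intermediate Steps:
s(b, Z) = -2*b² (s(b, Z) = (-2*b)*b = -2*b²)
o(h, Q) = -5/8 (o(h, Q) = 5*(-⅛) = -5/8)
v(5)*(1/(-36 - 21) + s(-12, 2)/o(P(1, 0), 9)) = -3*(1/(-36 - 21) + (-2*(-12)²)/(-5/8)) = -3*(1/(-57) - 2*144*(-8/5)) = -3*(-1/57 - 288*(-8/5)) = -3*(-1/57 + 2304/5) = -3*131323/285 = -131323/95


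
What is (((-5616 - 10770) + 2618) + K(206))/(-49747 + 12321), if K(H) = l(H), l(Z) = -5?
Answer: 13773/37426 ≈ 0.36801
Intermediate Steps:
K(H) = -5
(((-5616 - 10770) + 2618) + K(206))/(-49747 + 12321) = (((-5616 - 10770) + 2618) - 5)/(-49747 + 12321) = ((-16386 + 2618) - 5)/(-37426) = (-13768 - 5)*(-1/37426) = -13773*(-1/37426) = 13773/37426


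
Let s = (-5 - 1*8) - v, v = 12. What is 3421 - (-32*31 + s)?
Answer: 4438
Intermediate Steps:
s = -25 (s = (-5 - 1*8) - 1*12 = (-5 - 8) - 12 = -13 - 12 = -25)
3421 - (-32*31 + s) = 3421 - (-32*31 - 25) = 3421 - (-992 - 25) = 3421 - 1*(-1017) = 3421 + 1017 = 4438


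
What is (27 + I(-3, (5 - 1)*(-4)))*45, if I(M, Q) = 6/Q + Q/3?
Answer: 7665/8 ≈ 958.13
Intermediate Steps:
I(M, Q) = 6/Q + Q/3 (I(M, Q) = 6/Q + Q*(⅓) = 6/Q + Q/3)
(27 + I(-3, (5 - 1)*(-4)))*45 = (27 + (6/(((5 - 1)*(-4))) + ((5 - 1)*(-4))/3))*45 = (27 + (6/((4*(-4))) + (4*(-4))/3))*45 = (27 + (6/(-16) + (⅓)*(-16)))*45 = (27 + (6*(-1/16) - 16/3))*45 = (27 + (-3/8 - 16/3))*45 = (27 - 137/24)*45 = (511/24)*45 = 7665/8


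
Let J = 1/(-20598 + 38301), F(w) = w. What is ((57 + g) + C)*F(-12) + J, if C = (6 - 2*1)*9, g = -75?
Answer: -3823847/17703 ≈ -216.00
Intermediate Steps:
C = 36 (C = (6 - 2)*9 = 4*9 = 36)
J = 1/17703 ≈ 5.6488e-5
((57 + g) + C)*F(-12) + J = ((57 - 75) + 36)*(-12) + 1/17703 = (-18 + 36)*(-12) + 1/17703 = 18*(-12) + 1/17703 = -216 + 1/17703 = -3823847/17703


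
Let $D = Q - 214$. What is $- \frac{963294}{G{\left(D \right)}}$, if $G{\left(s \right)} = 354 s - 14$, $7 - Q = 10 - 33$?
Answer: $\frac{481647}{32575} \approx 14.786$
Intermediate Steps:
$Q = 30$ ($Q = 7 - \left(10 - 33\right) = 7 - -23 = 7 + 23 = 30$)
$D = -184$ ($D = 30 - 214 = -184$)
$G{\left(s \right)} = -14 + 354 s$
$- \frac{963294}{G{\left(D \right)}} = - \frac{963294}{-14 + 354 \left(-184\right)} = - \frac{963294}{-14 - 65136} = - \frac{963294}{-65150} = \left(-963294\right) \left(- \frac{1}{65150}\right) = \frac{481647}{32575}$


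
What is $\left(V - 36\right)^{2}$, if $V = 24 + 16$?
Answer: $16$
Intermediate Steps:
$V = 40$
$\left(V - 36\right)^{2} = \left(40 - 36\right)^{2} = 4^{2} = 16$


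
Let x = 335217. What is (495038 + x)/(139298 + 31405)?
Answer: 830255/170703 ≈ 4.8637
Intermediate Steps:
(495038 + x)/(139298 + 31405) = (495038 + 335217)/(139298 + 31405) = 830255/170703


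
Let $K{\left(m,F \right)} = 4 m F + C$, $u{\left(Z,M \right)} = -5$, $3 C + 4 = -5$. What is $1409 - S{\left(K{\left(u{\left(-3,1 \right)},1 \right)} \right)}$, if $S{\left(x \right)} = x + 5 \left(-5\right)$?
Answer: $1457$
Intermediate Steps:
$C = -3$ ($C = - \frac{4}{3} + \frac{1}{3} \left(-5\right) = - \frac{4}{3} - \frac{5}{3} = -3$)
$K{\left(m,F \right)} = -3 + 4 F m$ ($K{\left(m,F \right)} = 4 m F - 3 = 4 F m - 3 = -3 + 4 F m$)
$S{\left(x \right)} = -25 + x$ ($S{\left(x \right)} = x - 25 = -25 + x$)
$1409 - S{\left(K{\left(u{\left(-3,1 \right)},1 \right)} \right)} = 1409 - \left(-25 + \left(-3 + 4 \cdot 1 \left(-5\right)\right)\right) = 1409 - \left(-25 - 23\right) = 1409 - -48 = 1409 + 48 = 1457$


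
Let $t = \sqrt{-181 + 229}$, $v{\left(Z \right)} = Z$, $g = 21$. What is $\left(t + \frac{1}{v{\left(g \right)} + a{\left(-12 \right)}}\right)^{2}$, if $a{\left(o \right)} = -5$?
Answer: $\frac{12289}{256} + \frac{\sqrt{3}}{2} \approx 48.87$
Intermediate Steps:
$t = 4 \sqrt{3}$ ($t = \sqrt{48} = 4 \sqrt{3} \approx 6.9282$)
$\left(t + \frac{1}{v{\left(g \right)} + a{\left(-12 \right)}}\right)^{2} = \left(4 \sqrt{3} + \frac{1}{21 - 5}\right)^{2} = \left(4 \sqrt{3} + \frac{1}{16}\right)^{2} = \left(\frac{1}{16} + 4 \sqrt{3}\right)^{2}$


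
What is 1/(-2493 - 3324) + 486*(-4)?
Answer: -11308249/5817 ≈ -1944.0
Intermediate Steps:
1/(-2493 - 3324) + 486*(-4) = 1/(-5817) - 1944 = -1/5817 - 1944 = -11308249/5817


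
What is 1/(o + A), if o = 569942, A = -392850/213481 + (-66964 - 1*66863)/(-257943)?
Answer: 18355309861/10461437758336141 ≈ 1.7546e-6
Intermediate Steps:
A = -24254461921/18355309861 (A = -392850*1/213481 + (-66964 - 66863)*(-1/257943) = -392850/213481 - 133827*(-1/257943) = -392850/213481 + 44609/85981 = -24254461921/18355309861 ≈ -1.3214)
1/(o + A) = 1/(569942 - 24254461921/18355309861) = 1/(10461437758336141/18355309861) = 18355309861/10461437758336141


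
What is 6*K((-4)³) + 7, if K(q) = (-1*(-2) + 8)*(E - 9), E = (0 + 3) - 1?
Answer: -413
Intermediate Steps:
E = 2 (E = 3 - 1 = 2)
K(q) = -70 (K(q) = (-1*(-2) + 8)*(2 - 9) = (2 + 8)*(-7) = 10*(-7) = -70)
6*K((-4)³) + 7 = 6*(-70) + 7 = -420 + 7 = -413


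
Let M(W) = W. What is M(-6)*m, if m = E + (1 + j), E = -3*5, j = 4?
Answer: 60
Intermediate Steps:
E = -15
m = -10 (m = -15 + (1 + 4) = -15 + 5 = -10)
M(-6)*m = -6*(-10) = 60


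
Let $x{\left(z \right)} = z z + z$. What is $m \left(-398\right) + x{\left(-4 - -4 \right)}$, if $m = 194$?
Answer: $-77212$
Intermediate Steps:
$x{\left(z \right)} = z + z^{2}$ ($x{\left(z \right)} = z^{2} + z = z + z^{2}$)
$m \left(-398\right) + x{\left(-4 - -4 \right)} = 194 \left(-398\right) + \left(-4 - -4\right) \left(1 - 0\right) = -77212 + \left(-4 + 4\right) \left(1 + \left(-4 + 4\right)\right) = -77212 + 0 \left(1 + 0\right) = -77212 + 0 \cdot 1 = -77212 + 0 = -77212$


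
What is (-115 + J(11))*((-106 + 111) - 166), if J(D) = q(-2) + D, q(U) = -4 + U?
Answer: 17710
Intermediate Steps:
J(D) = -6 + D (J(D) = (-4 - 2) + D = -6 + D)
(-115 + J(11))*((-106 + 111) - 166) = (-115 + (-6 + 11))*((-106 + 111) - 166) = (-115 + 5)*(5 - 166) = -110*(-161) = 17710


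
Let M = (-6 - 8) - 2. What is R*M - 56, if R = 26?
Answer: -472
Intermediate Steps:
M = -16 (M = -14 - 2 = -16)
R*M - 56 = 26*(-16) - 56 = -416 - 56 = -472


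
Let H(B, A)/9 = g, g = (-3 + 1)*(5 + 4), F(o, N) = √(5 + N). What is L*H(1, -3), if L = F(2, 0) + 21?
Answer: -3402 - 162*√5 ≈ -3764.2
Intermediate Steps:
g = -18 (g = -2*9 = -18)
H(B, A) = -162 (H(B, A) = 9*(-18) = -162)
L = 21 + √5 (L = √(5 + 0) + 21 = √5 + 21 = 21 + √5 ≈ 23.236)
L*H(1, -3) = (21 + √5)*(-162) = -3402 - 162*√5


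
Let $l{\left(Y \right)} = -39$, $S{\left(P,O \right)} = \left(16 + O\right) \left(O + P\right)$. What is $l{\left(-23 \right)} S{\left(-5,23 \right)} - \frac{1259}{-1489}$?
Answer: $- \frac{40764583}{1489} \approx -27377.0$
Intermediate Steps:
$l{\left(-23 \right)} S{\left(-5,23 \right)} - \frac{1259}{-1489} = - 39 \left(23^{2} + 16 \cdot 23 + 16 \left(-5\right) + 23 \left(-5\right)\right) - \frac{1259}{-1489} = - 39 \left(529 + 368 - 80 - 115\right) - - \frac{1259}{1489} = \left(-39\right) 702 + \frac{1259}{1489} = -27378 + \frac{1259}{1489} = - \frac{40764583}{1489}$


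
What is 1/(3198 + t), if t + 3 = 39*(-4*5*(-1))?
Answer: 1/3975 ≈ 0.00025157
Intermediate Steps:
t = 777 (t = -3 + 39*(-4*5*(-1)) = -3 + 39*(-20*(-1)) = -3 + 39*20 = -3 + 780 = 777)
1/(3198 + t) = 1/(3198 + 777) = 1/3975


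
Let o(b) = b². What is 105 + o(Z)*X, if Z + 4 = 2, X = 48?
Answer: 297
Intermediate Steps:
Z = -2 (Z = -4 + 2 = -2)
105 + o(Z)*X = 105 + (-2)²*48 = 105 + 4*48 = 105 + 192 = 297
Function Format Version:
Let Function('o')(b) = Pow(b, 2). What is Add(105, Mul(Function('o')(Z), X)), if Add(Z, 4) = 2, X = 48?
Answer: 297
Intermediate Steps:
Z = -2 (Z = Add(-4, 2) = -2)
Add(105, Mul(Function('o')(Z), X)) = Add(105, Mul(Pow(-2, 2), 48)) = Add(105, Mul(4, 48)) = Add(105, 192) = 297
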